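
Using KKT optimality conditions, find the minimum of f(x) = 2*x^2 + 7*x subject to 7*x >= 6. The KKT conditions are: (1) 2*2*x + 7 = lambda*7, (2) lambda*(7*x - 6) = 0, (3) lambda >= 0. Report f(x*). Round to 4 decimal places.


Step 1: Try lambda = 0 (constraint inactive).
x_unc = -7/(2*2) = -1.75
Check: 7*-1.75 = -12.25 < 6 -- violated!
Step 2: Constraint must be active: 7*x = 6
x* = 6/7 = 0.8571 (rounded; the exact value 6/7 is used below)
lambda = (2*2*(6/7) + 7)/7 = 1.4898
Step 3: Compute optimal value.
f(x*) = 2*(6/7)^2 + 7*(6/7) = 7.4694


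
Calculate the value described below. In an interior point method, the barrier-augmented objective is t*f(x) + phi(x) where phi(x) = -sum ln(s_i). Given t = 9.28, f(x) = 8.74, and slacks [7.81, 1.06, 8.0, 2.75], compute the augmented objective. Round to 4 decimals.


Step 1: Compute log-barrier.
ln values: [2.0554, 0.0583, 2.0794, 1.0116]
phi = -(2.0554 + 0.0583 + 2.0794 + 1.0116) = -5.2047
Step 2: Compute augmented objective.
t*f(x) = 9.28*8.74 = 81.1072
Total = 81.1072 - 5.2047 = 75.9025


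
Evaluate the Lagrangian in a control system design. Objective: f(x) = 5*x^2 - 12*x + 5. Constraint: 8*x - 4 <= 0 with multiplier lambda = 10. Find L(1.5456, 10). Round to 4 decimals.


Step 1: Evaluate f(x).
f(1.5456) = 5*1.5456^2 - 12*1.5456 + 5 = -1.6028
Step 2: Evaluate g(x).
g(1.5456) = 8*1.5456 - 4 = 8.3648
Step 3: Compute Lagrangian.
L = -1.6028 + 10*8.3648 = 82.0452


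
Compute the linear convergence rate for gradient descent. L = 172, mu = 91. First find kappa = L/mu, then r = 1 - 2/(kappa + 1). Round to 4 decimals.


Step 1: Compute the condition number.
kappa = L/mu = 172/91 = 1.8901
Step 2: Compute the convergence rate.
r = 1 - 2/(kappa + 1) = 1 - 2*mu/(L + mu) = (L - mu)/(L + mu) = 81/263 = 0.308


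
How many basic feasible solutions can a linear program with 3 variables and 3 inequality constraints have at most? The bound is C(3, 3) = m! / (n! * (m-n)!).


Each vertex corresponds to some choice of n active constraints out of m, so the number of vertices is at most C(m, n) = m! / (n!(m-n)!).
m = 3, n = 3
Numerator: 3 * 2 * 1
Denominator: 3! = 6
C(3, 3) = 1


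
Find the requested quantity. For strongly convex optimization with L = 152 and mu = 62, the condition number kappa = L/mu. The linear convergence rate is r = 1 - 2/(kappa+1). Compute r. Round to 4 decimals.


Step 1: Compute the condition number.
kappa = L/mu = 152/62 = 2.4516
Step 2: Compute the convergence rate.
r = 1 - 2/(kappa + 1) = 1 - 2*mu/(L + mu) = (L - mu)/(L + mu) = 90/214 = 0.4206


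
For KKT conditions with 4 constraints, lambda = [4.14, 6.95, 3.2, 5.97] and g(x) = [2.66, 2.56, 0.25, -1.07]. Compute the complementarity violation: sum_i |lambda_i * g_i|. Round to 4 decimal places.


KKT complementary slackness check:
lambda_1 * g_1 = 4.14 * 2.66 = 11.0124
lambda_2 * g_2 = 6.95 * 2.56 = 17.792
lambda_3 * g_3 = 3.2 * 0.25 = 0.8
lambda_4 * g_4 = 5.97 * -1.07 = -6.3879
Total violation = 11.0124 + 17.792 + 0.8 + 6.3879 = 35.9923


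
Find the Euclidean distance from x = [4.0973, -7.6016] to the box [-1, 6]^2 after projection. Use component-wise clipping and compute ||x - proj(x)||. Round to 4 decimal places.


Project each component onto [-1, 6].
clip(4.0973) = 4.0973, clip(-7.6016) = -1.0
Projection = [4.0973, -1.0]
Squared diffs: [0.0, 43.5811]
Distance = sqrt(43.5811) = 6.6016


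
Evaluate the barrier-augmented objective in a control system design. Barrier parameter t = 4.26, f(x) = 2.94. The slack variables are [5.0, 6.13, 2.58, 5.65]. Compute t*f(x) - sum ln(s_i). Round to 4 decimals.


Step 1: Compute log-barrier.
ln values: [1.6094, 1.8132, 0.9478, 1.7317]
phi = -(1.6094 + 1.8132 + 0.9478 + 1.7317) = -6.1021
Step 2: Compute augmented objective.
t*f(x) = 4.26*2.94 = 12.5244
Total = 12.5244 - 6.1021 = 6.4223


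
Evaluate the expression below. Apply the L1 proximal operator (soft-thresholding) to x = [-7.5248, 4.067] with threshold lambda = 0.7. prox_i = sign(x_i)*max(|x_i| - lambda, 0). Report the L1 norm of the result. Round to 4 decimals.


Soft-thresholding with lambda = 0.7:
prox(-7.5248) = sign(-7.5248)*max(|-7.5248| - 0.7, 0) = -6.8248
prox(4.067) = sign(4.067)*max(|4.067| - 0.7, 0) = 3.367
prox(x) = [-6.8248, 3.367]
||prox(x)||_1 = 6.8248 + 3.367 = 10.1918


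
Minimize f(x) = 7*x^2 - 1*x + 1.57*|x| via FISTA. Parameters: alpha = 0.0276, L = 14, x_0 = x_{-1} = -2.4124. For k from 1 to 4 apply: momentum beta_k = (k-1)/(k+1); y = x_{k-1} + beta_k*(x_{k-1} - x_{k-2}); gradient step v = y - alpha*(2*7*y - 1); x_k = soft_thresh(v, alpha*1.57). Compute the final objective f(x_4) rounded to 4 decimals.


FISTA on f(x) = 7*x^2 - 1*x + 1.57*|x|
L = 14, alpha = 0.0276
Iteration 1: beta = 0.0, y = -2.4124 + 0.0*(-2.4124 + 2.4124) = -2.4124
  grad(y) = -34.7736, v = y - alpha*grad = -1.4526
  prox(v) = soft_thresh(-1.4526, 0.0433) = -1.4093
Iteration 2: beta = 0.3333, y = -1.4093 + 0.3333*(-1.4093 + 2.4124) = -1.075
  grad(y) = -16.0494, v = y - alpha*grad = -0.632
  prox(v) = soft_thresh(-0.632, 0.0433) = -0.5887
Iteration 3: beta = 0.5, y = -0.5887 + 0.5*(-0.5887 + 1.4093) = -0.1783
  grad(y) = -3.4967, v = y - alpha*grad = -0.0818
  prox(v) = soft_thresh(-0.0818, 0.0433) = -0.0385
Iteration 4: beta = 0.6, y = -0.0385 + 0.6*(-0.0385 + 0.5887) = 0.2916
  grad(y) = 3.0825, v = y - alpha*grad = 0.2065
  prox(v) = soft_thresh(0.2065, 0.0433) = 0.1632
f(x_4) = 7*0.1632^2 - 1*0.1632 + 1.57*|0.1632| = 0.2795


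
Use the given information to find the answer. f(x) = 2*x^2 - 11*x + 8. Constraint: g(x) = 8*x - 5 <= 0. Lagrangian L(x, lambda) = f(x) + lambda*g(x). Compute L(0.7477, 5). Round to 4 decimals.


Step 1: Evaluate f(x).
f(0.7477) = 2*0.7477^2 - 11*0.7477 + 8 = 0.8934
Step 2: Evaluate g(x).
g(0.7477) = 8*0.7477 - 5 = 0.9816
Step 3: Compute Lagrangian.
L = 0.8934 + 5*0.9816 = 5.8014


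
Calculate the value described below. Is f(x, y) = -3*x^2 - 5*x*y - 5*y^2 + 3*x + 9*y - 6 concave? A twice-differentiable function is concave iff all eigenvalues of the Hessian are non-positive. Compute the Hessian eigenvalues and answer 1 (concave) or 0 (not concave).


The Hessian of f(x,y) = -3*x^2 - 5*x*y - 5*y^2 + 3*x + 9*y - 6 is:
H = [[-6, -5], [-5, -10]]
Trace = -6 - 10 = -16
Determinant = -6*-10 - (-5)^2 = 35
Discriminant = (-16)^2 - 4*35 = 116.0
Eigenvalues: lambda_1 = -13.3852, lambda_2 = -2.6148
The function is concave.

1


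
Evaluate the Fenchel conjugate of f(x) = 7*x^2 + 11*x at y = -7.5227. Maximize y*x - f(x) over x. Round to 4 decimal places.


f*(y) = sup_x {y*x - a*x^2 - b*x} = sup_x {(y-b)*x - a*x^2}
FOC: (y - b) - 2a*x = 0 => x* = (y - b)/(2a)
x* = (-7.5227 - 11)/(2*7) = -1.3231
f*(-7.5227) = (y-b)^2/(4a) = (-7.5227 - 11)^2/(4*7)
= 343.0904/28 = 12.2532


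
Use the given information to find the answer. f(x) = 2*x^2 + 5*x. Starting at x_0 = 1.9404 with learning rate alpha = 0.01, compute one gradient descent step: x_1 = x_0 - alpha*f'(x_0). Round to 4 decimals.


We compute the gradient at x_0 and apply the update.
f'(x) = 4*x + 5
f'(1.9404) = 4*1.9404 + 5 = 12.7616
x_1 = 1.9404 - 0.01*12.7616 = 1.8128


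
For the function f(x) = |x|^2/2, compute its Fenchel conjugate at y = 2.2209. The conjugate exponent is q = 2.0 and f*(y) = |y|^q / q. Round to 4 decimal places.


The conjugate exponent q satisfies 1/p + 1/q = 1.
p = 2, so q = 2/(2 - 1) = 2.0
|y|^q = 2.2209^2.0 = 4.9324
f*(2.2209) = 4.9324 / 2.0 = 2.4662


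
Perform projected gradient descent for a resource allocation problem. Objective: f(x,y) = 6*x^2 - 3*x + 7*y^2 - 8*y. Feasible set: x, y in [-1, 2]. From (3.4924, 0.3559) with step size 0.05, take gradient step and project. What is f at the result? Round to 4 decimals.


Step 1: Compute gradient at (3.4924, 0.3559).
grad_x = 2*6*3.4924 - 3 = 38.9088
grad_y = 2*7*0.3559 - 8 = -3.0174
Step 2: Gradient step.
x_raw = 3.4924 - 0.05*38.9088 = 1.547
y_raw = 0.3559 - 0.05*-3.0174 = 0.5068
Step 3: Project onto [-1, 2].
x_proj = clip(1.547) = 1.547
y_proj = clip(0.5068) = 0.5068
Step 4: Evaluate f.
f(1.547, 0.5068) = 7.4612


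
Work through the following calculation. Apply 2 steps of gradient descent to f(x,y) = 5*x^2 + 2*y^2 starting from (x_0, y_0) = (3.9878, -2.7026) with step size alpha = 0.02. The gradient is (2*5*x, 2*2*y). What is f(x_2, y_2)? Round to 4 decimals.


Gradient descent on f(x,y) = 5*x^2 + 2*y^2.
Starting point: (3.9878, -2.7026), alpha = 0.02
Step 1: grad_x = 2*5*3.9878 = 39.878, grad_y = 2*2*-2.7026 = -10.8104
  x_1 = 3.9878 - 0.02*39.878 = 3.1902
  y_1 = -2.7026 - 0.02*-10.8104 = -2.4864
Step 2: grad_x = 2*5*3.1902 = 31.9024, grad_y = 2*2*-2.4864 = -9.9456
  x_2 = 3.1902 - 0.02*31.9024 = 2.5522
  y_2 = -2.4864 - 0.02*-9.9456 = -2.2875
f(2.5522, -2.2875) = 5*2.5522^2 + 2*(-2.2875)^2 = 43.0336


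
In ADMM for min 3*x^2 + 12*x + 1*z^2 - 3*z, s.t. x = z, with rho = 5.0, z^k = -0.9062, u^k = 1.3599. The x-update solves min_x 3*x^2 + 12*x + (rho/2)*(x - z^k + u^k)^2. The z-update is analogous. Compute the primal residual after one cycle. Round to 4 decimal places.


ADMM iteration with rho = 5.0, z^k = -0.9062, u^k = 1.3599
Step 1: x-update.
Minimize 3*x^2 + 12*x + (5.0/2)*(x + 0.9062 + 1.3599)^2
FOC: (2*3 + 5.0)*x = -12 + 5.0*(-0.9062 - 1.3599)
x^{k+1} = -2.121
Step 2: z-update.
Minimize 1*z^2 - 3*z + (5.0/2)*(-2.121 - z + 1.3599)^2
FOC: (2*1 + 5.0)*z = 3 + 5.0*(-2.121 + 1.3599)
z^{k+1} = -0.115
Step 3: u-update.
u^{k+1} = 1.3599 - 2.121 + 0.115 = -0.646
Step 4: Primal residual = |-2.121 + 0.115| = 2.0059


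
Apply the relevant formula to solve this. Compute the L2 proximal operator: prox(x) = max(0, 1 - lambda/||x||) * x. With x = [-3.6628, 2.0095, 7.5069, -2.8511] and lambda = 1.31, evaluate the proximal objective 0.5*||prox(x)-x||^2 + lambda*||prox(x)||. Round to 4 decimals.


Step 1: Compute ||x||.
||x|| = 9.0519
Step 2: Compute scaling factor.
scale = max(0, 1 - 1.31/9.0519) = 0.8553
Step 3: prox(x) = [-3.1327, 1.7187, 6.4205, -2.4385]
||prox(x)|| = 7.7419
Step 4: Proximal objective.
0.5*||prox-x||^2 = 0.8581
lambda*||prox|| = 10.1419
Total = 10.9999


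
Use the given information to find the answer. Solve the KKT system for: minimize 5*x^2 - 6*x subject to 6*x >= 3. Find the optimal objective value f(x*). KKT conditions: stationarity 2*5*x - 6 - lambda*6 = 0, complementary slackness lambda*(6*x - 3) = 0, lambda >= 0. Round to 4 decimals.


Step 1: Try lambda = 0 (constraint inactive).
Stationarity: 2*5*x - 6 = 0
x* = 6/(2*5) = 0.6
Check constraint: 6*0.6 = 3.6 >= 3 -- satisfied.
Step 2: Compute optimal value.
f(x*) = 5*0.6^2 - 6*0.6 = -1.8


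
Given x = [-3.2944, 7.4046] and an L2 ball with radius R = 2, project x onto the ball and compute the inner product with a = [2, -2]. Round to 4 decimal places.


Step 1: Compute ||x|| (intermediates to 6 decimals).
||x|| = sqrt((-3.2944)^2 + 7.4046^2) = 8.104392
Step 2: Project.
Since ||x|| > R, scale = R/||x|| = 2/8.104392 = 0.24678, proj(x) = scale * x
proj(x) = [-0.812992, 1.827307]
Step 3: Dot product.
a^T * proj(x) = 2*(-0.812992) - 2*1.827307 = -5.2806


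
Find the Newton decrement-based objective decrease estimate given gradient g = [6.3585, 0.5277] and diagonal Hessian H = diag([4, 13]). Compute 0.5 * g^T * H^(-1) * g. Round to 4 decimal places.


Step 1: H is diagonal, so H^(-1) * g = [1.5896, 0.0406].
Step 2: g^T H^(-1) g = sum_i g_i^2 / H_ii
  = (6.3585)^2/4 + (0.5277)^2/13
  = 10.1076 + 0.0214 = 10.1291
Step 3: Objective decrease = 0.5 * g^T H^(-1) g = 5.0645


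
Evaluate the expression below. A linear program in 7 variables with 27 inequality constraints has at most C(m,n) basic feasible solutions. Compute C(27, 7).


Each vertex corresponds to some choice of n active constraints out of m, so the number of vertices is at most C(m, n) = m! / (n!(m-n)!).
m = 27, n = 7
Numerator: 27 * 26 * 25 * 24 * 23 * 22 * 21
Denominator: 7! = 5040
C(27, 7) = 888030


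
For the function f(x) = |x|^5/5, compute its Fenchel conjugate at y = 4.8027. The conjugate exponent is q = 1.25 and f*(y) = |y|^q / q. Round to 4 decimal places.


The conjugate exponent q satisfies 1/p + 1/q = 1.
p = 5, so q = 5/(5 - 1) = 1.25
|y|^q = 4.8027^1.25 = 7.1098
f*(4.8027) = 7.1098 / 1.25 = 5.6878


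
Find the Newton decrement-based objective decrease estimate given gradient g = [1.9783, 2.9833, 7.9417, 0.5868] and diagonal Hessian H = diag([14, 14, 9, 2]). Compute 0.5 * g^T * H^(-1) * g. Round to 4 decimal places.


Step 1: H is diagonal, so H^(-1) * g = [0.1413, 0.2131, 0.8824, 0.2934].
Step 2: g^T H^(-1) g = sum_i g_i^2 / H_ii
  = (1.9783)^2/14 + (2.9833)^2/14 + (7.9417)^2/9 + (0.5868)^2/2
  = 0.2795 + 0.6357 + 7.0078 + 0.1722 = 8.0953
Step 3: Objective decrease = 0.5 * g^T H^(-1) g = 4.0476


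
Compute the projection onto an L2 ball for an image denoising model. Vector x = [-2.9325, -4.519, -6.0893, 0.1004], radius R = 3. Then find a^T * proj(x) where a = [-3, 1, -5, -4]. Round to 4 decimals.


Step 1: Compute ||x|| (intermediates to 6 decimals).
||x|| = sqrt((-2.9325)^2 + (-4.519)^2 + (-6.0893)^2 + 0.1004^2) = 8.130841
Step 2: Project.
Since ||x|| > R, scale = R/||x|| = 3/8.130841 = 0.368966, proj(x) = scale * x
proj(x) = [-1.081993, -1.667357, -2.246745, 0.037044]
Step 3: Dot product.
a^T * proj(x) = -3*(-1.081993) + 1*(-1.667357) - 5*(-2.246745) - 4*0.037044 = 12.6642


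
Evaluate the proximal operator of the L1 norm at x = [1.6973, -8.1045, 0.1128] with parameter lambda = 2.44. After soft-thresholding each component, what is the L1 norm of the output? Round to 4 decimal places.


Soft-thresholding with lambda = 2.44:
prox(1.6973) = sign(1.6973)*max(|1.6973| - 2.44, 0) = 0.0
prox(-8.1045) = sign(-8.1045)*max(|-8.1045| - 2.44, 0) = -5.6645
prox(0.1128) = sign(0.1128)*max(|0.1128| - 2.44, 0) = 0.0
prox(x) = [0.0, -5.6645, 0.0]
||prox(x)||_1 = 0.0 + 5.6645 + 0.0 = 5.6645


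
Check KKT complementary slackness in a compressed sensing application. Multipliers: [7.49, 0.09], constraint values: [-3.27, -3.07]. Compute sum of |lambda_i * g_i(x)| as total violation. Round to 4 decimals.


KKT complementary slackness check:
lambda_1 * g_1 = 7.49 * -3.27 = -24.4923
lambda_2 * g_2 = 0.09 * -3.07 = -0.2763
Total violation = 24.4923 + 0.2763 = 24.7686


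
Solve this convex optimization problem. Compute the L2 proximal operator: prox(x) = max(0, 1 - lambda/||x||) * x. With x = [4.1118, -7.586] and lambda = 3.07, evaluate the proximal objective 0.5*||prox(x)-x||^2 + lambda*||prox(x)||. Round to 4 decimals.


Step 1: Compute ||x||.
||x|| = 8.6287
Step 2: Compute scaling factor.
scale = max(0, 1 - 3.07/8.6287) = 0.6442
Step 3: prox(x) = [2.6489, -4.887]
||prox(x)|| = 5.5587
Step 4: Proximal objective.
0.5*||prox-x||^2 = 4.7125
lambda*||prox|| = 17.0652
Total = 21.7776


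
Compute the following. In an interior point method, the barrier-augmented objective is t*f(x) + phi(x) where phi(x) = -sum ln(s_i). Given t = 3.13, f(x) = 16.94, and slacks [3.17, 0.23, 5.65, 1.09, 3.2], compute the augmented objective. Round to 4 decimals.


Step 1: Compute log-barrier.
ln values: [1.1537, -1.4697, 1.7317, 0.0862, 1.1632]
phi = -(1.1537 - 1.4697 + 1.7317 + 0.0862 + 1.1632) = -2.665
Step 2: Compute augmented objective.
t*f(x) = 3.13*16.94 = 53.0222
Total = 53.0222 - 2.665 = 50.3572


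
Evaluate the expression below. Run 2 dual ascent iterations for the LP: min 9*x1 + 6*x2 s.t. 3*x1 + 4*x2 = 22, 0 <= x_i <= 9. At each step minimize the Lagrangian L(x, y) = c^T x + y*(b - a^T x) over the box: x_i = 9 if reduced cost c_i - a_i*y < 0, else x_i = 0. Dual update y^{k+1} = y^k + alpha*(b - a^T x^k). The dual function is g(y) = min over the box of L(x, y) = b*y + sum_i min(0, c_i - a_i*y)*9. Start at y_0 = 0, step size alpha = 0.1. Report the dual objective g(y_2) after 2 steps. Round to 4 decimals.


Dual ascent for LP: min 9*x1 + 6*x2, 3*x1 + 4*x2 = 22, 0 <= x_i <= 9
Step 1: y^k = 0.0, reduced costs: (9.0, 6.0)
  x^k = (0.0, 0.0), subgradient = b - a^T x = 22.0
  y^{k+1} = 0.0 + 0.1*22.0 = 2.2
Step 2: y^k = 2.2, reduced costs: (2.4, -2.8)
  x^k = (0.0, 9.0), subgradient = b - a^T x = -14.0
  y^{k+1} = 2.2 + 0.1*-14.0 = 0.8
Dual objective at y_2 = 0.8: reduced costs (6.6, 2.8), box minimizer x = (0.0, 0.0)
g(y_2) = b*y + (c1 - a1*y)*x1 + (c2 - a2*y)*x2 = 22*0.8 + 6.6*0.0 + 2.8*0.0 = 17.6 + 0.0 + 0.0 = 17.6


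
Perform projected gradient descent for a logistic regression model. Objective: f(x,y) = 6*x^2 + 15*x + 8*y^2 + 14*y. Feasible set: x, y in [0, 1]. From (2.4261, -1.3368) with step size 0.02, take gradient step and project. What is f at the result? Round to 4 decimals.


Step 1: Compute gradient at (2.4261, -1.3368).
grad_x = 2*6*2.4261 + 15 = 44.1132
grad_y = 2*8*-1.3368 + 14 = -7.3888
Step 2: Gradient step.
x_raw = 2.4261 - 0.02*44.1132 = 1.5438
y_raw = -1.3368 - 0.02*-7.3888 = -1.189
Step 3: Project onto [0, 1].
x_proj = clip(1.5438) = 1.0
y_proj = clip(-1.189) = 0.0
Step 4: Evaluate f.
f(1.0, 0.0) = 21.0


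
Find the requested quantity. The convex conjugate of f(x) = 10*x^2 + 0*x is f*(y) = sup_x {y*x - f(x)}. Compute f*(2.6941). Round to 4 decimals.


f*(y) = sup_x {y*x - a*x^2 - b*x} = sup_x {(y-b)*x - a*x^2}
FOC: (y - b) - 2a*x = 0 => x* = (y - b)/(2a)
x* = (2.6941 - 0)/(2*10) = 0.1347
f*(2.6941) = (y-b)^2/(4a) = (2.6941 - 0)^2/(4*10)
= 7.2582/40 = 0.1815


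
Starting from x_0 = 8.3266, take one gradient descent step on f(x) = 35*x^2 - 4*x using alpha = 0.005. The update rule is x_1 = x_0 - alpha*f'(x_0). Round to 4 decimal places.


We compute the gradient at x_0 and apply the update.
f'(x) = 70*x - 4
f'(8.3266) = 70*8.3266 - 4 = 578.862
x_1 = 8.3266 - 0.005*578.862 = 5.4323


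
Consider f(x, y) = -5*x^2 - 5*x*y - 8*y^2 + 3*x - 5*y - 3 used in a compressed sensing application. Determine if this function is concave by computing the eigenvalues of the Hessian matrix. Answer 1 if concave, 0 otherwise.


The Hessian of f(x,y) = -5*x^2 - 5*x*y - 8*y^2 + 3*x - 5*y - 3 is:
H = [[-10, -5], [-5, -16]]
Trace = -10 - 16 = -26
Determinant = -10*-16 - (-5)^2 = 135
Discriminant = (-26)^2 - 4*135 = 136.0
Eigenvalues: lambda_1 = -18.831, lambda_2 = -7.169
The function is concave.

1


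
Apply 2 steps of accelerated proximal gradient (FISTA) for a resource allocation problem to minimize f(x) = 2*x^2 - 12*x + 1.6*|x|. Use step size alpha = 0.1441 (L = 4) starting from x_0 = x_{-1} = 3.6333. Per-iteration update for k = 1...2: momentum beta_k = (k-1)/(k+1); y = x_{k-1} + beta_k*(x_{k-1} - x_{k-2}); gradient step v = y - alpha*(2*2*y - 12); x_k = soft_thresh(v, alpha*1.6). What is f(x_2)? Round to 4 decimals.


FISTA on f(x) = 2*x^2 - 12*x + 1.6*|x|
L = 4, alpha = 0.1441
Iteration 1: beta = 0.0, y = 3.6333 + 0.0*(3.6333 - 3.6333) = 3.6333
  grad(y) = 2.5332, v = y - alpha*grad = 3.2683
  prox(v) = soft_thresh(3.2683, 0.2306) = 3.0377
Iteration 2: beta = 0.3333, y = 3.0377 + 0.3333*(3.0377 - 3.6333) = 2.8392
  grad(y) = -0.6433, v = y - alpha*grad = 2.9319
  prox(v) = soft_thresh(2.9319, 0.2306) = 2.7013
f(x_2) = 2*2.7013^2 - 12*2.7013 + 1.6*|2.7013| = -13.4995


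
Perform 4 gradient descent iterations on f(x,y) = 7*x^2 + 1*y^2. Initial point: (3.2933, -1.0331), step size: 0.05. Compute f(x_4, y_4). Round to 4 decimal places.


Gradient descent on f(x,y) = 7*x^2 + 1*y^2.
Starting point: (3.2933, -1.0331), alpha = 0.05
Step 1: grad_x = 2*7*3.2933 = 46.1062, grad_y = 2*1*-1.0331 = -2.0662
  x_1 = 3.2933 - 0.05*46.1062 = 0.988
  y_1 = -1.0331 - 0.05*-2.0662 = -0.9298
Step 2: grad_x = 2*7*0.988 = 13.8319, grad_y = 2*1*-0.9298 = -1.8596
  x_2 = 0.988 - 0.05*13.8319 = 0.2964
  y_2 = -0.9298 - 0.05*-1.8596 = -0.8368
Step 3: grad_x = 2*7*0.2964 = 4.1496, grad_y = 2*1*-0.8368 = -1.6736
  x_3 = 0.2964 - 0.05*4.1496 = 0.0889
  y_3 = -0.8368 - 0.05*-1.6736 = -0.7531
Step 4: grad_x = 2*7*0.0889 = 1.2449, grad_y = 2*1*-0.7531 = -1.5063
  x_4 = 0.0889 - 0.05*1.2449 = 0.0267
  y_4 = -0.7531 - 0.05*-1.5063 = -0.6778
f(0.0267, -0.6778) = 7*0.0267^2 + 1*(-0.6778)^2 = 0.4644


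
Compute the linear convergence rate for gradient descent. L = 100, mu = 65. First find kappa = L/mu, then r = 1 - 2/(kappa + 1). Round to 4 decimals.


Step 1: Compute the condition number.
kappa = L/mu = 100/65 = 1.5385
Step 2: Compute the convergence rate.
r = 1 - 2/(kappa + 1) = 1 - 2*mu/(L + mu) = (L - mu)/(L + mu) = 35/165 = 0.2121


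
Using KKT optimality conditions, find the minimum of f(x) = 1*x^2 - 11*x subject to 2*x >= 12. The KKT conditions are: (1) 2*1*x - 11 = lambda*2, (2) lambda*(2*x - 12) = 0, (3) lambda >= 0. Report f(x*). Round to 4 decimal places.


Step 1: Try lambda = 0 (constraint inactive).
x_unc = 11/(2*1) = 5.5
Check: 2*5.5 = 11.0 < 12 -- violated!
Step 2: Constraint must be active: 2*x = 12
x* = 12/2 = 6.0
lambda = (2*1*6.0 - 11)/2 = 0.5
Step 3: Compute optimal value.
f(x*) = 1*6.0^2 - 11*6.0 = -30.0


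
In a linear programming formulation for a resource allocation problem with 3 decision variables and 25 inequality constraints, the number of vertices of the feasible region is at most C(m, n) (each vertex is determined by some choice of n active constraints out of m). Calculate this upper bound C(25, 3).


Each vertex corresponds to some choice of n active constraints out of m, so the number of vertices is at most C(m, n) = m! / (n!(m-n)!).
m = 25, n = 3
Numerator: 25 * 24 * 23
Denominator: 3! = 6
C(25, 3) = 2300


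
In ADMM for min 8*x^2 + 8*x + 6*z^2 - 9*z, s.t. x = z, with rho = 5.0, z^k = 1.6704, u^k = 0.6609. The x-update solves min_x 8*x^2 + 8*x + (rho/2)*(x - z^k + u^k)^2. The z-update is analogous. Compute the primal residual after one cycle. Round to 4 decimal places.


ADMM iteration with rho = 5.0, z^k = 1.6704, u^k = 0.6609
Step 1: x-update.
Minimize 8*x^2 + 8*x + (5.0/2)*(x - 1.6704 + 0.6609)^2
FOC: (2*8 + 5.0)*x = -8 + 5.0*(1.6704 - 0.6609)
x^{k+1} = -0.1406
Step 2: z-update.
Minimize 6*z^2 - 9*z + (5.0/2)*(-0.1406 - z + 0.6609)^2
FOC: (2*6 + 5.0)*z = 9 + 5.0*(-0.1406 + 0.6609)
z^{k+1} = 0.6824
Step 3: u-update.
u^{k+1} = 0.6609 - 0.1406 - 0.6824 = -0.1621
Step 4: Primal residual = |-0.1406 - 0.6824| = 0.823


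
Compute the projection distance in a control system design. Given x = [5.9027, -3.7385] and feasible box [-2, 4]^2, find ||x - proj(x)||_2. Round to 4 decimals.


Project each component onto [-2, 4].
clip(5.9027) = 4.0, clip(-3.7385) = -2.0
Projection = [4.0, -2.0]
Squared diffs: [3.6203, 3.0224]
Distance = sqrt(6.6427) = 2.5773


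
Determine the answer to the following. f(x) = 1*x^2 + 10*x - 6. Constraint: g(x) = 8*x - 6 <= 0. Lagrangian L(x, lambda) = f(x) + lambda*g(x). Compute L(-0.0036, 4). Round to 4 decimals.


Step 1: Evaluate f(x).
f(-0.0036) = 1*(-0.0036)^2 + 10*(-0.0036) - 6 = -6.036
Step 2: Evaluate g(x).
g(-0.0036) = 8*-0.0036 - 6 = -6.0288
Step 3: Compute Lagrangian.
L = -6.036 + 4*-6.0288 = -30.1512


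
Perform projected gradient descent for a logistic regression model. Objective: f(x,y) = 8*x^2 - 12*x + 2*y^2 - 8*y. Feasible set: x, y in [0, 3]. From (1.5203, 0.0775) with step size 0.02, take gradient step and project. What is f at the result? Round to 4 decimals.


Step 1: Compute gradient at (1.5203, 0.0775).
grad_x = 2*8*1.5203 - 12 = 12.3248
grad_y = 2*2*0.0775 - 8 = -7.69
Step 2: Gradient step.
x_raw = 1.5203 - 0.02*12.3248 = 1.2738
y_raw = 0.0775 - 0.02*-7.69 = 0.2313
Step 3: Project onto [0, 3].
x_proj = clip(1.2738) = 1.2738
y_proj = clip(0.2313) = 0.2313
Step 4: Evaluate f.
f(1.2738, 0.2313) = -4.0484


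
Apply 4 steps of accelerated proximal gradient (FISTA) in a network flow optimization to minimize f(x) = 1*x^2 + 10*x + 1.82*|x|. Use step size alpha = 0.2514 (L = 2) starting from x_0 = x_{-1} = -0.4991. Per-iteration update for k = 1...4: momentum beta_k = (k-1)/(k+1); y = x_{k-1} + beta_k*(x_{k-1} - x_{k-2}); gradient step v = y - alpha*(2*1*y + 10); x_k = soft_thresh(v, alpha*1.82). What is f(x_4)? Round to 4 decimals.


FISTA on f(x) = 1*x^2 + 10*x + 1.82*|x|
L = 2, alpha = 0.2514
Iteration 1: beta = 0.0, y = -0.4991 + 0.0*(-0.4991 + 0.4991) = -0.4991
  grad(y) = 9.0018, v = y - alpha*grad = -2.7622
  prox(v) = soft_thresh(-2.7622, 0.4575) = -2.3046
Iteration 2: beta = 0.3333, y = -2.3046 + 0.3333*(-2.3046 + 0.4991) = -2.9064
  grad(y) = 4.1871, v = y - alpha*grad = -3.9591
  prox(v) = soft_thresh(-3.9591, 0.4575) = -3.5015
Iteration 3: beta = 0.5, y = -3.5015 + 0.5*(-3.5015 + 2.3046) = -4.1
  grad(y) = 1.8, v = y - alpha*grad = -4.5525
  prox(v) = soft_thresh(-4.5525, 0.4575) = -4.095
Iteration 4: beta = 0.6, y = -4.095 + 0.6*(-4.095 + 3.5015) = -4.451
  grad(y) = 1.0979, v = y - alpha*grad = -4.7271
  prox(v) = soft_thresh(-4.7271, 0.4575) = -4.2695
f(x_4) = 1*(-4.2695)^2 + 10*(-4.2695) + 1.82*|-4.2695| = -16.6959


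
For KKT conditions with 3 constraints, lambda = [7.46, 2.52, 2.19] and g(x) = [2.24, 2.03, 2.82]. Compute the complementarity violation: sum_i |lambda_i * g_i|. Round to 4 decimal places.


KKT complementary slackness check:
lambda_1 * g_1 = 7.46 * 2.24 = 16.7104
lambda_2 * g_2 = 2.52 * 2.03 = 5.1156
lambda_3 * g_3 = 2.19 * 2.82 = 6.1758
Total violation = 16.7104 + 5.1156 + 6.1758 = 28.0018


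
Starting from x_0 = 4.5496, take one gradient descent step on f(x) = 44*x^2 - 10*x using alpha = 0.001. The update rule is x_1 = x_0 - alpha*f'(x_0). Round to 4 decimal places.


We compute the gradient at x_0 and apply the update.
f'(x) = 88*x - 10
f'(4.5496) = 88*4.5496 - 10 = 390.3648
x_1 = 4.5496 - 0.001*390.3648 = 4.1592


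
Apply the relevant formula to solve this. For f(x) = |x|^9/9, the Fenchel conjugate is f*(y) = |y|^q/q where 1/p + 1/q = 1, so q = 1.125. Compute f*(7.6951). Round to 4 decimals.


The conjugate exponent q satisfies 1/p + 1/q = 1.
p = 9, so q = 9/(9 - 1) = 1.125
|y|^q = 7.6951^1.125 = 9.931
f*(7.6951) = 9.931 / 1.125 = 8.8275


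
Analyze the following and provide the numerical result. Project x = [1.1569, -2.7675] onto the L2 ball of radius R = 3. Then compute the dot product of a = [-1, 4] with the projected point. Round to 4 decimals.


Step 1: Compute ||x|| (intermediates to 6 decimals).
||x|| = sqrt(1.1569^2 + (-2.7675)^2) = 2.999579
Step 2: Project.
Since ||x|| <= R, proj = x (no scaling needed).
proj(x) = [1.1569, -2.7675]
Step 3: Dot product.
a^T * proj(x) = -1*1.1569 + 4*(-2.7675) = -12.2269


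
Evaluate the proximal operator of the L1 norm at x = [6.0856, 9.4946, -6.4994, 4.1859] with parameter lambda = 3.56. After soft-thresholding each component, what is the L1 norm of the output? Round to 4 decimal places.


Soft-thresholding with lambda = 3.56:
prox(6.0856) = sign(6.0856)*max(|6.0856| - 3.56, 0) = 2.5256
prox(9.4946) = sign(9.4946)*max(|9.4946| - 3.56, 0) = 5.9346
prox(-6.4994) = sign(-6.4994)*max(|-6.4994| - 3.56, 0) = -2.9394
prox(4.1859) = sign(4.1859)*max(|4.1859| - 3.56, 0) = 0.6259
prox(x) = [2.5256, 5.9346, -2.9394, 0.6259]
||prox(x)||_1 = 2.5256 + 5.9346 + 2.9394 + 0.6259 = 12.0255


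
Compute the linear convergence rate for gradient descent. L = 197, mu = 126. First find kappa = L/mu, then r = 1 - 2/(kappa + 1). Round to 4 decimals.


Step 1: Compute the condition number.
kappa = L/mu = 197/126 = 1.5635
Step 2: Compute the convergence rate.
r = 1 - 2/(kappa + 1) = 1 - 2*mu/(L + mu) = (L - mu)/(L + mu) = 71/323 = 0.2198


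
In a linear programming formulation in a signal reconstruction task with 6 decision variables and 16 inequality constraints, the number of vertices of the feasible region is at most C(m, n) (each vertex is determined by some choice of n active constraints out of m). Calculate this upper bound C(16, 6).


Each vertex corresponds to some choice of n active constraints out of m, so the number of vertices is at most C(m, n) = m! / (n!(m-n)!).
m = 16, n = 6
Numerator: 16 * 15 * 14 * 13 * 12 * 11
Denominator: 6! = 720
C(16, 6) = 8008


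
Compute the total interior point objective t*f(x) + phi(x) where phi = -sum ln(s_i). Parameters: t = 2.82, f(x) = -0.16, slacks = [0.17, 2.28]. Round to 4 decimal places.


Step 1: Compute log-barrier.
ln values: [-1.772, 0.8242]
phi = -(-1.772 + 0.8242) = 0.9478
Step 2: Compute augmented objective.
t*f(x) = 2.82*-0.16 = -0.4512
Total = -0.4512 + 0.9478 = 0.4966


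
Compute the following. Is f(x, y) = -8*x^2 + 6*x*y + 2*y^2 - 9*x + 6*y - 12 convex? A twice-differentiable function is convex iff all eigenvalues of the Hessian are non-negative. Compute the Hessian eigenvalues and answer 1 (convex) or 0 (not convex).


The Hessian of f(x,y) = -8*x^2 + 6*x*y + 2*y^2 - 9*x + 6*y - 12 is:
H = [[-16, 6], [6, 4]]
Trace = -16 + 4 = -12
Determinant = -16*4 - (6)^2 = -100
Discriminant = (-12)^2 - 4*-100 = 544.0
Eigenvalues: lambda_1 = -17.6619, lambda_2 = 5.6619
The function is not convex.

0


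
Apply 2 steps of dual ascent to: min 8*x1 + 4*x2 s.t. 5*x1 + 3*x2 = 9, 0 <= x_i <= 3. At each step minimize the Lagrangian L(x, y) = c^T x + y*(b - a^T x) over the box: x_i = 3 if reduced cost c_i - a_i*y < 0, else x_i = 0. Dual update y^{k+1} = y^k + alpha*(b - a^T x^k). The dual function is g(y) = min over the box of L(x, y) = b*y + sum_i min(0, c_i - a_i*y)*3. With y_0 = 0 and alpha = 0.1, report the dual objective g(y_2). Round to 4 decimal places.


Dual ascent for LP: min 8*x1 + 4*x2, 5*x1 + 3*x2 = 9, 0 <= x_i <= 3
Step 1: y^k = 0.0, reduced costs: (8.0, 4.0)
  x^k = (0.0, 0.0), subgradient = b - a^T x = 9.0
  y^{k+1} = 0.0 + 0.1*9.0 = 0.9
Step 2: y^k = 0.9, reduced costs: (3.5, 1.3)
  x^k = (0.0, 0.0), subgradient = b - a^T x = 9.0
  y^{k+1} = 0.9 + 0.1*9.0 = 1.8
Dual objective at y_2 = 1.8: reduced costs (-1.0, -1.4), box minimizer x = (3.0, 3.0)
g(y_2) = b*y + (c1 - a1*y)*x1 + (c2 - a2*y)*x2 = 9*1.8 + (-1.0)*3.0 + (-1.4)*3.0 = 16.2 - 3.0 - 4.2 = 9.0


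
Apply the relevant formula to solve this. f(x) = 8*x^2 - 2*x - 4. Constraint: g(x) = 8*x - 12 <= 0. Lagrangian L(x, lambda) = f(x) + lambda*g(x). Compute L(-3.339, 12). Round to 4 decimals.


Step 1: Evaluate f(x).
f(-3.339) = 8*(-3.339)^2 - 2*(-3.339) - 4 = 91.8694
Step 2: Evaluate g(x).
g(-3.339) = 8*-3.339 - 12 = -38.712
Step 3: Compute Lagrangian.
L = 91.8694 + 12*-38.712 = -372.6746


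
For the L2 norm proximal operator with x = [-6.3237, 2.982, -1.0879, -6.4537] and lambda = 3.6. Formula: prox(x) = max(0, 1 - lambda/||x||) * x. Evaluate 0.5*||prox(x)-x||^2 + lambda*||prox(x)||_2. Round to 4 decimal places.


Step 1: Compute ||x||.
||x|| = 9.5768
Step 2: Compute scaling factor.
scale = max(0, 1 - 3.6/9.5768) = 0.6241
Step 3: prox(x) = [-3.9466, 1.861, -0.6789, -4.0277]
||prox(x)|| = 5.9768
Step 4: Proximal objective.
0.5*||prox-x||^2 = 6.48
lambda*||prox|| = 21.5165
Total = 27.9965


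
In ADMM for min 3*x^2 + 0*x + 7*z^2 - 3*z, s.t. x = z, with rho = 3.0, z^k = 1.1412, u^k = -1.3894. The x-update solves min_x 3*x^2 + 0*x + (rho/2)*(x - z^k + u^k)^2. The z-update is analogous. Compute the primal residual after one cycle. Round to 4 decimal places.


ADMM iteration with rho = 3.0, z^k = 1.1412, u^k = -1.3894
Step 1: x-update.
Minimize 3*x^2 + 0*x + (3.0/2)*(x - 1.1412 - 1.3894)^2
FOC: (2*3 + 3.0)*x = 0 + 3.0*(1.1412 + 1.3894)
x^{k+1} = 0.8435
Step 2: z-update.
Minimize 7*z^2 - 3*z + (3.0/2)*(0.8435 - z - 1.3894)^2
FOC: (2*7 + 3.0)*z = 3 + 3.0*(0.8435 - 1.3894)
z^{k+1} = 0.0801
Step 3: u-update.
u^{k+1} = -1.3894 + 0.8435 - 0.0801 = -0.626
Step 4: Primal residual = |0.8435 - 0.0801| = 0.7634


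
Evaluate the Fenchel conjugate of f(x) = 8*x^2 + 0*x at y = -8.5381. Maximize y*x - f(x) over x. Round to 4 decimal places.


f*(y) = sup_x {y*x - a*x^2 - b*x} = sup_x {(y-b)*x - a*x^2}
FOC: (y - b) - 2a*x = 0 => x* = (y - b)/(2a)
x* = (-8.5381 - 0)/(2*8) = -0.5336
f*(-8.5381) = (y-b)^2/(4a) = (-8.5381 - 0)^2/(4*8)
= 72.8992/32 = 2.2781


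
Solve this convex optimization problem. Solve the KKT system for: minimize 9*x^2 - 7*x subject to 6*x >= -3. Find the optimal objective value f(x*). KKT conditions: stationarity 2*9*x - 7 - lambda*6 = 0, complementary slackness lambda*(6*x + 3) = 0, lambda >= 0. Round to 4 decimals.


Step 1: Try lambda = 0 (constraint inactive).
Stationarity: 2*9*x - 7 = 0
x* = 7/(2*9) = 7/18 = 0.3889 (rounded; the exact value 7/18 is used below)
Check constraint: 6*0.3889 = 2.3334 >= -3 -- satisfied.
Step 2: Compute optimal value.
f(x*) = 9*(7/18)^2 - 7*(7/18) = -1.3611


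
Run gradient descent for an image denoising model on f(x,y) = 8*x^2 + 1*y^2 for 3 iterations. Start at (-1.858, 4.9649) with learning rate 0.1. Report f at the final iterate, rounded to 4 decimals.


Gradient descent on f(x,y) = 8*x^2 + 1*y^2.
Starting point: (-1.858, 4.9649), alpha = 0.1
Step 1: grad_x = 2*8*-1.858 = -29.728, grad_y = 2*1*4.9649 = 9.9298
  x_1 = -1.858 - 0.1*-29.728 = 1.1148
  y_1 = 4.9649 - 0.1*9.9298 = 3.9719
Step 2: grad_x = 2*8*1.1148 = 17.8368, grad_y = 2*1*3.9719 = 7.9438
  x_2 = 1.1148 - 0.1*17.8368 = -0.6689
  y_2 = 3.9719 - 0.1*7.9438 = 3.1775
Step 3: grad_x = 2*8*-0.6689 = -10.7021, grad_y = 2*1*3.1775 = 6.3551
  x_3 = -0.6689 - 0.1*-10.7021 = 0.4013
  y_3 = 3.1775 - 0.1*6.3551 = 2.542
f(0.4013, 2.542) = 8*0.4013^2 + 1*2.542^2 = 7.7504


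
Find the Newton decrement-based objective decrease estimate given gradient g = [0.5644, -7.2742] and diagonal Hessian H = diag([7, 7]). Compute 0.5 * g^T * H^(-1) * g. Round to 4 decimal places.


Step 1: H is diagonal, so H^(-1) * g = [0.0806, -1.0392].
Step 2: g^T H^(-1) g = sum_i g_i^2 / H_ii
  = (0.5644)^2/7 + (-7.2742)^2/7
  = 0.0455 + 7.5591 = 7.6046
Step 3: Objective decrease = 0.5 * g^T H^(-1) g = 3.8023


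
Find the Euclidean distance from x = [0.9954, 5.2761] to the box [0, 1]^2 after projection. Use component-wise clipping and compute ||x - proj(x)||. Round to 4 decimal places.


Project each component onto [0, 1].
clip(0.9954) = 0.9954, clip(5.2761) = 1.0
Projection = [0.9954, 1.0]
Squared diffs: [0.0, 18.285]
Distance = sqrt(18.285) = 4.2761


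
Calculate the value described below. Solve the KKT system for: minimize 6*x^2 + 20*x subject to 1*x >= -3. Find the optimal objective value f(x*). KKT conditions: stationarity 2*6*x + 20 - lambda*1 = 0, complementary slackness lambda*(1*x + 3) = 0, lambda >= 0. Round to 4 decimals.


Step 1: Try lambda = 0 (constraint inactive).
Stationarity: 2*6*x + 20 = 0
x* = -20/(2*6) = -5/3 = -1.6667 (rounded; the exact value -5/3 is used below)
Check constraint: 1*-1.6667 = -1.6667 >= -3 -- satisfied.
Step 2: Compute optimal value.
f(x*) = 6*(-5/3)^2 + 20*(-5/3) = -16.6667


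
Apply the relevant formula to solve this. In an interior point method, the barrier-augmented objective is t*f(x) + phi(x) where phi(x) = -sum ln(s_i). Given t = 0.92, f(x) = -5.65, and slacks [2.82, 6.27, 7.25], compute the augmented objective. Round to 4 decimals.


Step 1: Compute log-barrier.
ln values: [1.0367, 1.8358, 1.981]
phi = -(1.0367 + 1.8358 + 1.981) = -4.8535
Step 2: Compute augmented objective.
t*f(x) = 0.92*-5.65 = -5.198
Total = -5.198 - 4.8535 = -10.0515


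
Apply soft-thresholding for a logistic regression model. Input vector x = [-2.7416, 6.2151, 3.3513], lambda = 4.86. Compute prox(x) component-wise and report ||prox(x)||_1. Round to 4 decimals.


Soft-thresholding with lambda = 4.86:
prox(-2.7416) = sign(-2.7416)*max(|-2.7416| - 4.86, 0) = 0.0
prox(6.2151) = sign(6.2151)*max(|6.2151| - 4.86, 0) = 1.3551
prox(3.3513) = sign(3.3513)*max(|3.3513| - 4.86, 0) = 0.0
prox(x) = [0.0, 1.3551, 0.0]
||prox(x)||_1 = 0.0 + 1.3551 + 0.0 = 1.3551


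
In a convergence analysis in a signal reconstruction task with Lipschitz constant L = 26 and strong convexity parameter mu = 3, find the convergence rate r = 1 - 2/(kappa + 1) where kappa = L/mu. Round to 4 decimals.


Step 1: Compute the condition number.
kappa = L/mu = 26/3 = 8.6667
Step 2: Compute the convergence rate.
r = 1 - 2/(kappa + 1) = 1 - 2*mu/(L + mu) = (L - mu)/(L + mu) = 23/29 = 0.7931


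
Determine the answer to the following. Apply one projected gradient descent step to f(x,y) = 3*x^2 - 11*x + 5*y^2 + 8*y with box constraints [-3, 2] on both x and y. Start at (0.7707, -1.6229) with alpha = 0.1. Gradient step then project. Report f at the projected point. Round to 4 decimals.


Step 1: Compute gradient at (0.7707, -1.6229).
grad_x = 2*3*0.7707 - 11 = -6.3758
grad_y = 2*5*-1.6229 + 8 = -8.229
Step 2: Gradient step.
x_raw = 0.7707 - 0.1*-6.3758 = 1.4083
y_raw = -1.6229 - 0.1*-8.229 = -0.8
Step 3: Project onto [-3, 2].
x_proj = clip(1.4083) = 1.4083
y_proj = clip(-0.8) = -0.8
Step 4: Evaluate f.
f(1.4083, -0.8) = -12.7413


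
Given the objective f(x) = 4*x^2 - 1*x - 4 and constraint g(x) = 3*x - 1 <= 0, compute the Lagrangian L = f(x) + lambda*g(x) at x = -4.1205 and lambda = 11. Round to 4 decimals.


Step 1: Evaluate f(x).
f(-4.1205) = 4*(-4.1205)^2 - 1*(-4.1205) - 4 = 68.0346
Step 2: Evaluate g(x).
g(-4.1205) = 3*-4.1205 - 1 = -13.3615
Step 3: Compute Lagrangian.
L = 68.0346 + 11*-13.3615 = -78.9419


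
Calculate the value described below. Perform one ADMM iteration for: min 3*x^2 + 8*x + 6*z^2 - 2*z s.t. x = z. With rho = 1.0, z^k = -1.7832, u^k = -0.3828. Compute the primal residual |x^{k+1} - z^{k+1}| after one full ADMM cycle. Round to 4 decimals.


ADMM iteration with rho = 1.0, z^k = -1.7832, u^k = -0.3828
Step 1: x-update.
Minimize 3*x^2 + 8*x + (1.0/2)*(x + 1.7832 - 0.3828)^2
FOC: (2*3 + 1.0)*x = -8 + 1.0*(-1.7832 + 0.3828)
x^{k+1} = -1.3429
Step 2: z-update.
Minimize 6*z^2 - 2*z + (1.0/2)*(-1.3429 - z - 0.3828)^2
FOC: (2*6 + 1.0)*z = 2 + 1.0*(-1.3429 - 0.3828)
z^{k+1} = 0.0211
Step 3: u-update.
u^{k+1} = -0.3828 - 1.3429 - 0.0211 = -1.7468
Step 4: Primal residual = |-1.3429 - 0.0211| = 1.364


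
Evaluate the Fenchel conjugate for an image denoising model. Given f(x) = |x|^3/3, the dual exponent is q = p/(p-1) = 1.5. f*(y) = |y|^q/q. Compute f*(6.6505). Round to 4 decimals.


The conjugate exponent q satisfies 1/p + 1/q = 1.
p = 3, so q = 3/(3 - 1) = 1.5
|y|^q = 6.6505^1.5 = 17.1507
f*(6.6505) = 17.1507 / 1.5 = 11.4338


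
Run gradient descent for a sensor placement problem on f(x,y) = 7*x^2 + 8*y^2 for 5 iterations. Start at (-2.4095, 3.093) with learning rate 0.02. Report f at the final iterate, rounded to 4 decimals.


Gradient descent on f(x,y) = 7*x^2 + 8*y^2.
Starting point: (-2.4095, 3.093), alpha = 0.02
Step 1: grad_x = 2*7*-2.4095 = -33.733, grad_y = 2*8*3.093 = 49.488
  x_1 = -2.4095 - 0.02*-33.733 = -1.7348
  y_1 = 3.093 - 0.02*49.488 = 2.1032
Step 2: grad_x = 2*7*-1.7348 = -24.2878, grad_y = 2*8*2.1032 = 33.6518
  x_2 = -1.7348 - 0.02*-24.2878 = -1.2491
  y_2 = 2.1032 - 0.02*33.6518 = 1.4302
Step 3: grad_x = 2*7*-1.2491 = -17.4872, grad_y = 2*8*1.4302 = 22.8833
  x_3 = -1.2491 - 0.02*-17.4872 = -0.8993
  y_3 = 1.4302 - 0.02*22.8833 = 0.9725
Step 4: grad_x = 2*7*-0.8993 = -12.5908, grad_y = 2*8*0.9725 = 15.5606
  x_4 = -0.8993 - 0.02*-12.5908 = -0.6475
  y_4 = 0.9725 - 0.02*15.5606 = 0.6613
Step 5: grad_x = 2*7*-0.6475 = -9.0654, grad_y = 2*8*0.6613 = 10.5812
  x_5 = -0.6475 - 0.02*-9.0654 = -0.4662
  y_5 = 0.6613 - 0.02*10.5812 = 0.4497
f(-0.4662, 0.4497) = 7*(-0.4662)^2 + 8*0.4497^2 = 3.1394


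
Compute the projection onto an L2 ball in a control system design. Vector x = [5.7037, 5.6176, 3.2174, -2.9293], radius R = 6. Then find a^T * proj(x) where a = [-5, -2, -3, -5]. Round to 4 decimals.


Step 1: Compute ||x|| (intermediates to 6 decimals).
||x|| = sqrt(5.7037^2 + 5.6176^2 + 3.2174^2 + (-2.9293)^2) = 9.111646
Step 2: Project.
Since ||x|| > R, scale = R/||x|| = 6/9.111646 = 0.658498, proj(x) = scale * x
proj(x) = [3.755875, 3.699178, 2.118651, -1.928938]
Step 3: Dot product.
a^T * proj(x) = -5*3.755875 - 2*3.699178 - 3*2.118651 - 5*(-1.928938) = -22.889


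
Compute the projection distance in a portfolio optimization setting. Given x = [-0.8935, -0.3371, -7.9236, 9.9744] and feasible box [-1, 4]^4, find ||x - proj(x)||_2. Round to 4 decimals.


Project each component onto [-1, 4].
clip(-0.8935) = -0.8935, clip(-0.3371) = -0.3371, clip(-7.9236) = -1.0, clip(9.9744) = 4.0
Projection = [-0.8935, -0.3371, -1.0, 4.0]
Squared diffs: [0.0, 0.0, 47.9362, 35.6935]
Distance = sqrt(83.6297) = 9.1449


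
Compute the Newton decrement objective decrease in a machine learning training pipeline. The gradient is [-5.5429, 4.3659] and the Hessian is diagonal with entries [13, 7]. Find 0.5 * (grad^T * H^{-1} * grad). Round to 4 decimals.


Step 1: H is diagonal, so H^(-1) * g = [-0.4264, 0.6237].
Step 2: g^T H^(-1) g = sum_i g_i^2 / H_ii
  = (-5.5429)^2/13 + (4.3659)^2/7
  = 2.3634 + 2.723 = 5.0864
Step 3: Objective decrease = 0.5 * g^T H^(-1) g = 2.5432
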